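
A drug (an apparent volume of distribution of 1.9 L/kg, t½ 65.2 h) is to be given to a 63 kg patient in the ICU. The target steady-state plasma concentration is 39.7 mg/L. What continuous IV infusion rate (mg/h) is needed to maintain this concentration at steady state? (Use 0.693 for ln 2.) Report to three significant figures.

50.5 mg/h

Vd = 1.9 L/kg × 63 kg = 119.7 L
k = 0.693/65.2 = 0.01063 h⁻¹, so CL = k·Vd = 0.01063 × 119.7 = 1.272 L/h
Infusion rate = CL × Css = 1.272 × 39.7 = 50.50 mg/h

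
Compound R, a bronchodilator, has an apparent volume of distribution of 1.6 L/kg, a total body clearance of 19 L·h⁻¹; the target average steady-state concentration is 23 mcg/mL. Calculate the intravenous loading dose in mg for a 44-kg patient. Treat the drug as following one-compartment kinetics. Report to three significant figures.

Vd = 1.6 L/kg × 44 kg = 70.40 L
LD = Vd × C = 70.40 × 23.00 = 1619 mg

1620 mg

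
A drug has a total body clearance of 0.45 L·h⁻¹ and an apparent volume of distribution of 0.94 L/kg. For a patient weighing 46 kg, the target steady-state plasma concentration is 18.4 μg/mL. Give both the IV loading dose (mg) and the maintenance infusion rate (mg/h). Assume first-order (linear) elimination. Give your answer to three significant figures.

Vd = 0.94 L/kg × 46 kg = 43.24 L
Loading dose = Vd × C = 43.24 × 18.4 = 795.6 mg
Maintenance: replace elimination → rate = CL × Css = 0.4500 × 18.4 = 8.280 mg/h

(a) 796 mg; (b) 8.28 mg/h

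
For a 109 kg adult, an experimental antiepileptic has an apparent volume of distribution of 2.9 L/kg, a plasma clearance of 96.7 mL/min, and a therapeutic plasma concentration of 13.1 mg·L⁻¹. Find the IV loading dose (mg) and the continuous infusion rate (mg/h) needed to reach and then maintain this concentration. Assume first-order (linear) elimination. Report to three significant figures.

(a) 4140 mg; (b) 76.0 mg/h

Total Vd = 2.9 × 109 = 316.1 L
Loading dose = Vd × C = 316.1 × 13.1 = 4141 mg
Convert clearance: 96.7 mL/min × 60 min/h ÷ 1000 mL/L = 5.802 L/h
Maintenance: replace elimination → rate = CL × Css = 5.802 × 13.1 = 76.01 mg/h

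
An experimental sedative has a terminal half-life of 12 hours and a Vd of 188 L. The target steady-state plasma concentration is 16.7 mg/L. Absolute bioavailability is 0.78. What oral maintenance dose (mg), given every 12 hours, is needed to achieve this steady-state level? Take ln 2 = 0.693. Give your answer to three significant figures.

CL = ln 2 · Vd / t½ = 0.693 × 188.0 / 12 = 10.86 L/h
D = CL × Css × τ / F = 10.86 × 16.7 × 12 / 0.78 = 2790 mg

2790 mg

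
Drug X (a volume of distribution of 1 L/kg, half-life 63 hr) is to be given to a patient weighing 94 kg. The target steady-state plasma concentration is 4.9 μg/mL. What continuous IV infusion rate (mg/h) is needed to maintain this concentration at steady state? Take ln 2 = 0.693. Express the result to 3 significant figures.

5.07 mg/h

Vd = 1 L/kg × 94 kg = 94.00 L
CL = ln 2 · Vd / t½ = 0.693 × 94.00 / 63 = 1.034 L/h
Infusion rate = CL × Css = 1.034 × 4.9 = 5.067 mg/h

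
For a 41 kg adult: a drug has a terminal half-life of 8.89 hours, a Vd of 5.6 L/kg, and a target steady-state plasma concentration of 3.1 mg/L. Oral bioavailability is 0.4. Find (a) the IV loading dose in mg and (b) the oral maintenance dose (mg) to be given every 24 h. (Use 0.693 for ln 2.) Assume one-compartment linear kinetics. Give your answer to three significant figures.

Vd(total) = 41 kg × 5.6 L/kg = 229.6 L
LD = Vd × C = 229.6 × 3.1 = 711.8 mg
CL = 0.693 × Vd / t½ = 0.693 × 229.6 / 8.89 = 17.90 L/h
D = CL × Css × τ / F = 17.90 × 3.1 × 24 / 0.4 = 3329 mg

(a) 712 mg; (b) 3330 mg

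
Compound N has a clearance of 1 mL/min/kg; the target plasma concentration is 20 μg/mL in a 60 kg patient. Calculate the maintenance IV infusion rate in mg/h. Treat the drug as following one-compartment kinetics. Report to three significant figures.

72.0 mg/h

CL = 1 mL/min/kg × 60 kg = 60.00 mL/min = 60.00 × 60/1000 = 3.600 L/h
Infusion rate = CL · Css = 3.600 L/h × 20 mg/L = 72.00 mg/h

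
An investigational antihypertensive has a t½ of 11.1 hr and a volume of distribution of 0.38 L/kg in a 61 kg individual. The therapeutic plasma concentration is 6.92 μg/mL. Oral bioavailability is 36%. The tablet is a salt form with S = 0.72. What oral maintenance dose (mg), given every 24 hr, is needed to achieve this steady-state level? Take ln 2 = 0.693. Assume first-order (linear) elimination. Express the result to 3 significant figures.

927 mg

Vd = 0.38 L/kg × 61 kg = 23.18 L
CL = 0.693 × Vd / t½ = 0.693 × 23.18 / 11.1 = 1.447 L/h
D = CL × Css × τ / F / S = 1.447 × 6.92 × 24 / 0.36 / 0.72 = 927.2 mg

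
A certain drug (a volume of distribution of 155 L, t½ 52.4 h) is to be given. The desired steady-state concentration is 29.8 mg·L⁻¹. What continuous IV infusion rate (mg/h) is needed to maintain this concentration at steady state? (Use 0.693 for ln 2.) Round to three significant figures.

CL = ln 2 · Vd / t½ = 0.693 × 155.0 / 52.4 = 2.050 L/h
Infusion rate = CL × Css = 2.050 × 29.8 = 61.09 mg/h

61.1 mg/h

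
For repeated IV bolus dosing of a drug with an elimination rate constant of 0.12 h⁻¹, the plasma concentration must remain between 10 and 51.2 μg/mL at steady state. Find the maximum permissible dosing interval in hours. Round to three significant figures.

Between IV bolus doses, concentration decays as C = C₀·e^(−kτ), so C_peak/C_trough = e^(kτ).
τ_max = ln(C_peak/C_trough) / k = ln(51.2/10) / 0.1200 = 1.633 / 0.1200 = 13.61 h

13.6 h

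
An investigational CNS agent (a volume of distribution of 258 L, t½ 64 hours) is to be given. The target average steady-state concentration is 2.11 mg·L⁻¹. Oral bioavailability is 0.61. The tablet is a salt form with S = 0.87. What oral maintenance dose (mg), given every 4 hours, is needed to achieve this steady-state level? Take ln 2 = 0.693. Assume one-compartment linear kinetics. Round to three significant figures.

44.4 mg

CL = ln 2 · Vd / t½ = 0.693 × 258.0 / 64 = 2.794 L/h
D = CL × Css × τ / F / S = 2.794 × 2.11 × 4 / 0.61 / 0.87 = 44.43 mg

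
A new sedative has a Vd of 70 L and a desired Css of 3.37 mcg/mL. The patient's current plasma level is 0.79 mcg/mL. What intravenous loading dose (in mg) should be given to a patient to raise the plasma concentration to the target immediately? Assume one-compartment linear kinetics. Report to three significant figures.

Concentration deficit ΔC = 3.37 − 0.79 = 2.580 mg/L
LD = Vd × ΔC = 70.00 × 2.580 = 180.6 mg

181 mg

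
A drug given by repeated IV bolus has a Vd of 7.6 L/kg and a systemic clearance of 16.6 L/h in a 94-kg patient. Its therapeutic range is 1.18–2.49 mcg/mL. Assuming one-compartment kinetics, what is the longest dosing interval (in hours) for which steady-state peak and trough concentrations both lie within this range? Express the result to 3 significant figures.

Total Vd = 7.6 × 94 = 714.4 L
k = CL / Vd = 16.60 / 714.4 = 0.02324 h⁻¹
Between IV bolus doses, concentration decays as C = C₀·e^(−kτ), so C_peak/C_trough = e^(kτ).
τ_max = ln(C_peak/C_trough) / k = ln(2.49/1.18) / 0.02324 = 0.7468 / 0.02324 = 32.13 h

32.1 h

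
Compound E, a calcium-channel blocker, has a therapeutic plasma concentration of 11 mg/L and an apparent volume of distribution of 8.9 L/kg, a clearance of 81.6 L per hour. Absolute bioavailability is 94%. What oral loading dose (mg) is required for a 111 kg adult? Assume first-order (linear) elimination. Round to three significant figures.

11600 mg

Vd = 8.9 L/kg × 111 kg = 987.9 L
LD is governed by Vd — clearance does not enter the loading-dose calculation.
LD = Vd × C / F = 987.9 × 11.00 / 0.94 = 11560 mg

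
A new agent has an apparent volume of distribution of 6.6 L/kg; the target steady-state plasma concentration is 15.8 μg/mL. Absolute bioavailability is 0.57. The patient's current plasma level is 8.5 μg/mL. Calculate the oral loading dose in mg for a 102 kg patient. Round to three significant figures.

8620 mg

Vd = 6.6 L/kg × 102 kg = 673.2 L
The loading dose fills Vd to the target concentration.
Concentration deficit ΔC = 15.8 − 8.5 = 7.300 mg/L
LD = Vd × ΔC / F = 673.2 × 7.300 / 0.57 = 8622 mg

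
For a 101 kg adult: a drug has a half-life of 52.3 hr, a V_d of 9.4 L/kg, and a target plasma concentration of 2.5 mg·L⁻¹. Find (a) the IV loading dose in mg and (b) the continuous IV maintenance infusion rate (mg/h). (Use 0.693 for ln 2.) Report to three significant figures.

(a) 2370 mg; (b) 31.5 mg/h

Total Vd = 9.4 × 101 = 949.4 L
LD = Vd × C = 949.4 × 2.5 = 2374 mg
CL = 0.693 × Vd / t½ = 0.693 × 949.4 / 52.3 = 12.58 L/h
Infusion rate = CL × Css = 12.58 × 2.5 = 31.45 mg/h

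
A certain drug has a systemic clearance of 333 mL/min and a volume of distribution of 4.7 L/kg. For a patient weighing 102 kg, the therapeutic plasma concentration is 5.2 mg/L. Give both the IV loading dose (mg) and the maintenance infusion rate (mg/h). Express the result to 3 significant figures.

(a) 2490 mg; (b) 104 mg/h

Total Vd = 4.7 × 102 = 479.4 L
LD = Vd · C_target = 479.4 × 5.2 = 2493 mg
CL = 333 mL/min = 333 × 0.06 = 19.98 L/h
Infusion rate = 19.98 L/h × 5.2 mg/L = 103.9 mg/h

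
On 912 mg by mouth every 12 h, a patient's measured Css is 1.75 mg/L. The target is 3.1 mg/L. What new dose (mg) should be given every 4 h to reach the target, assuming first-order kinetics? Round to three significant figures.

539 mg

For first-order elimination, Css ∝ F·D/(CL·τ); F and CL are unchanged, so Css ∝ D/τ.
D₂ = D₁ × (Css,target / Css,current) × (τ₂/τ₁) = 912 × (3.1/1.75) × (4/12) = 538.5 mg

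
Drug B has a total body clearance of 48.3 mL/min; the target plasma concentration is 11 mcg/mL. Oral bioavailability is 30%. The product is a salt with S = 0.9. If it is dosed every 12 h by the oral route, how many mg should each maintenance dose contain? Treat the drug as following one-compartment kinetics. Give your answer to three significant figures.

CL = 48.3 mL/min × 60/1000 = 2.898 L/h
D = CL × Css × τ / F / S = 2.898 × 11 × 12 / 0.3 / 0.9 = 1417 mg

1420 mg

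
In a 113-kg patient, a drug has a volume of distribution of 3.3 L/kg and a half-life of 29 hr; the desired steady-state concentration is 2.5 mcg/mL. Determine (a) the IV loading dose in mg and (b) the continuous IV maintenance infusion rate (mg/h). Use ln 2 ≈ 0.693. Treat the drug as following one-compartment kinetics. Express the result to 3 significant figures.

Vd(total) = 113 kg × 3.3 L/kg = 372.9 L
LD = Vd × C = 372.9 × 2.5 = 932.3 mg
CL = 0.693 × Vd / t½ = 0.693 × 372.9 / 29 = 8.911 L/h
Infusion rate = CL × Css = 8.911 × 2.5 = 22.28 mg/h

(a) 932 mg; (b) 22.3 mg/h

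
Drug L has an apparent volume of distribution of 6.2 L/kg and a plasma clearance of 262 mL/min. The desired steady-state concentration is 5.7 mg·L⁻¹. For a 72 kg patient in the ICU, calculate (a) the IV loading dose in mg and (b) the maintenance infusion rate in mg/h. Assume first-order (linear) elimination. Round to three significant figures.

(a) 2540 mg; (b) 89.6 mg/h

Vd = 6.2 L/kg × 72 kg = 446.4 L
LD = Vd · C_target = 446.4 × 5.7 = 2544 mg
CL = 262 mL/min = 262 × 0.06 = 15.72 L/h
Infusion rate = 15.72 L/h × 5.7 mg/L = 89.60 mg/h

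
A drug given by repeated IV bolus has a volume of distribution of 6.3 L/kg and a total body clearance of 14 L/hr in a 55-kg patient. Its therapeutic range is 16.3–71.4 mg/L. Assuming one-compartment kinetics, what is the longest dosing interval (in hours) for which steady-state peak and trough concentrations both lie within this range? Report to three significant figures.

36.6 h

Vd(total) = 55 kg × 6.3 L/kg = 346.5 L
k = CL / Vd = 14.00 / 346.5 = 0.04040 h⁻¹
Between IV bolus doses, concentration decays as C = C₀·e^(−kτ), so C_peak/C_trough = e^(kτ).
τ_max = ln(C_peak/C_trough) / k = ln(71.4/16.3) / 0.04040 = 1.477 / 0.04040 = 36.56 h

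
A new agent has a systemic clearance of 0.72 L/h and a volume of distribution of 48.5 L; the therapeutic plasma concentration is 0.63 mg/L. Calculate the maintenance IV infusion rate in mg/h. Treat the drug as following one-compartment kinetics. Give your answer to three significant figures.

R₀ = 0.7200 × 0.63 = 0.4536 mg/h

0.454 mg/h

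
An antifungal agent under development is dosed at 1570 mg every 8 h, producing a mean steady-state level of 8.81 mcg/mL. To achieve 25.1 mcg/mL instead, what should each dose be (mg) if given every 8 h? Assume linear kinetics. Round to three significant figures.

For first-order elimination, Css ∝ F·D/(CL·τ); F and CL are unchanged, so Css ∝ D/τ.
D₂ = D₁ × (Css,target / Css,current) = 1570 × 25.1/8.81 = 4473 mg

4470 mg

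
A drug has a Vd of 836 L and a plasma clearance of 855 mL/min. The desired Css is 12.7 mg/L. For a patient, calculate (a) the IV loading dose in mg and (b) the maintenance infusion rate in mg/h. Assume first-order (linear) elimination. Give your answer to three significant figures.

LD = Vd · C_target = 836.0 × 12.7 = 10620 mg
CL = 855 mL/min × 60/1000 = 51.30 L/h
Infusion rate = 51.30 L/h × 12.7 mg/L = 651.5 mg/h

(a) 10600 mg; (b) 652 mg/h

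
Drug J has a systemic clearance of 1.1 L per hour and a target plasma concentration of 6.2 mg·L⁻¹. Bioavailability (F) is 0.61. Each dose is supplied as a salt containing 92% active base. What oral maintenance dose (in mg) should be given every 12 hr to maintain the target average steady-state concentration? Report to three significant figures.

At steady state, dose per interval replaces the amount cleared in that interval: F·S·D/τ = CL·Css.
D = CL × Css × τ / F / S = 1.100 × 6.2 × 12 / 0.61 / 0.92 = 145.8 mg

146 mg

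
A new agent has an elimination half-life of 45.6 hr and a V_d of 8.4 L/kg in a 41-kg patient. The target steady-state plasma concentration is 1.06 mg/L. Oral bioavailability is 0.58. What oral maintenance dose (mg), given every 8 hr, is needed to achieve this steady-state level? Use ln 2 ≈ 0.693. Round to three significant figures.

Total Vd = 8.4 × 41 = 344.4 L
CL = 0.693 × Vd / t½ = 0.693 × 344.4 / 45.6 = 5.234 L/h
D = CL × Css × τ / F = 5.234 × 1.06 × 8 / 0.58 = 76.52 mg

76.5 mg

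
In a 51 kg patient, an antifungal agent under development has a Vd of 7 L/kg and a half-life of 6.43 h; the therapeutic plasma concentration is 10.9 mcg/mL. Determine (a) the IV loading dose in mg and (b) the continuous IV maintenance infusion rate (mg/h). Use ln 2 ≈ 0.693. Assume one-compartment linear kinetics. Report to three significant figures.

Vd = 7 L/kg × 51 kg = 357.0 L
LD = Vd × C = 357.0 × 10.9 = 3891 mg
CL = 0.693 × Vd / t½ = 0.693 × 357.0 / 6.43 = 38.48 L/h
Infusion rate = CL × Css = 38.48 × 10.9 = 419.4 mg/h

(a) 3890 mg; (b) 419 mg/h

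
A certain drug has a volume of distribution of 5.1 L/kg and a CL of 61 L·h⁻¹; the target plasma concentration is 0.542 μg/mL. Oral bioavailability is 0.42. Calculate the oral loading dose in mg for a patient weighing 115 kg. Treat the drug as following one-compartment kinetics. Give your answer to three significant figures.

757 mg

Vd = 5.1 L/kg × 115 kg = 586.5 L
LD = Vd × C / F = 586.5 × 0.5420 / 0.42 = 756.9 mg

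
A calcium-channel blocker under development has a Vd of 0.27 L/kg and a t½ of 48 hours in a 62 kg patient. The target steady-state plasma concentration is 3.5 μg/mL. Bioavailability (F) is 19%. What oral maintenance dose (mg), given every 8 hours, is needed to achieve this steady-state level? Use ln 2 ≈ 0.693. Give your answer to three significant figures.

35.6 mg

Vd(total) = 62 kg × 0.27 L/kg = 16.74 L
k = 0.693/48 = 0.01444 h⁻¹, so CL = k·Vd = 0.01444 × 16.74 = 0.2417 L/h
D = CL × Css × τ / F = 0.2417 × 3.5 × 8 / 0.19 = 35.62 mg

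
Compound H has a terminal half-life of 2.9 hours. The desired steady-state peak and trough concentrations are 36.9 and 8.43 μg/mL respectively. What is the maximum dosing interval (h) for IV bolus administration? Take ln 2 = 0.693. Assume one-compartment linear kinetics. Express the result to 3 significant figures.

k = 0.693 / t½ = 0.693 / 2.9 = 0.2390 h⁻¹
Between IV bolus doses, concentration decays as C = C₀·e^(−kτ), so C_peak/C_trough = e^(kτ).
τ_max = ln(C_peak/C_trough) / k = ln(36.9/8.43) / 0.2390 = 1.476 / 0.2390 = 6.176 h

6.18 h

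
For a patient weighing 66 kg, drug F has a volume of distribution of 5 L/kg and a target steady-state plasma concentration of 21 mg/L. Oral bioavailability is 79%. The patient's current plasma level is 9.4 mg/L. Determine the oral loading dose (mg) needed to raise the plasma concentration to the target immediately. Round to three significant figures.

Vd = 5 L/kg × 66 kg = 330.0 L
The loading dose fills Vd to the target concentration.
Concentration deficit ΔC = 21 − 9.4 = 11.60 mg/L
LD = Vd × ΔC / F = 330.0 × 11.60 / 0.79 = 4846 mg

4850 mg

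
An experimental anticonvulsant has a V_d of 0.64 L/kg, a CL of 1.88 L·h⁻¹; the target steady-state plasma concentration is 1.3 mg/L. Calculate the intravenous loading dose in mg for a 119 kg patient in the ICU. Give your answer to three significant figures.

Total Vd = 0.64 × 119 = 76.16 L
LD = Vd × C = 76.16 × 1.300 = 99.01 mg

99.0 mg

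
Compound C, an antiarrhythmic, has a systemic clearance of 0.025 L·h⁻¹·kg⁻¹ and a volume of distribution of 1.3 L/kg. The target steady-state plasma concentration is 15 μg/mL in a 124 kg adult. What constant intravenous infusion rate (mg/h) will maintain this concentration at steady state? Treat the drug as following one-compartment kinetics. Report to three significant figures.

CL = 0.025 L·h⁻¹·kg⁻¹ × 124 kg = 3.100 L/h
Rate = CL × Css = 3.100 × 15 = 46.50 mg/h

46.5 mg/h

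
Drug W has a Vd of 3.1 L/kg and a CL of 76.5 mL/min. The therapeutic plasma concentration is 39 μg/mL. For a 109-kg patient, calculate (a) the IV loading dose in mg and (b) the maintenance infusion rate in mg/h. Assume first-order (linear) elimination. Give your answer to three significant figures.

Total Vd = 3.1 × 109 = 337.9 L
Loading dose = Vd × C = 337.9 × 39 = 13180 mg
Convert clearance: 76.5 mL/min × 60 min/h ÷ 1000 mL/L = 4.590 L/h
Maintenance: replace elimination → rate = CL × Css = 4.590 × 39 = 179.0 mg/h

(a) 13200 mg; (b) 179 mg/h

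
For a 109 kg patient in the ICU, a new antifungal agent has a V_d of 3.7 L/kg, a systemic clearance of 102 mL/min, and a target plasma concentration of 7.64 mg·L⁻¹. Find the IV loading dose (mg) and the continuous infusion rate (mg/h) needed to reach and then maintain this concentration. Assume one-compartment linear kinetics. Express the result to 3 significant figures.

(a) 3080 mg; (b) 46.8 mg/h

Vd = 3.7 L/kg × 109 kg = 403.3 L
Loading dose = Vd × C = 403.3 × 7.64 = 3081 mg
CL = 102 mL/min × 60/1000 = 6.120 L/h
Maintenance: replace elimination → rate = CL × Css = 6.120 × 7.64 = 46.76 mg/h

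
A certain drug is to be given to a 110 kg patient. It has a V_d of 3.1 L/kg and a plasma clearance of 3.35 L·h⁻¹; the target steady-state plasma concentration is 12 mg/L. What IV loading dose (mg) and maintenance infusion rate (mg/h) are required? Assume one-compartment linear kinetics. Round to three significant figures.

Vd = 3.1 L/kg × 110 kg = 341.0 L
Loading dose = Vd × C = 341.0 × 12 = 4092 mg
Infusion rate = 3.350 L/h × 12 mg/L = 40.20 mg/h

(a) 4090 mg; (b) 40.2 mg/h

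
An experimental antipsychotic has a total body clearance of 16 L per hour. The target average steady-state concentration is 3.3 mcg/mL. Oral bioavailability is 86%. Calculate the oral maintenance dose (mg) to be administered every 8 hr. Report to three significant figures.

491 mg

D = CL × Css × τ / F = 16.00 × 3.3 × 8 / 0.86 = 491.2 mg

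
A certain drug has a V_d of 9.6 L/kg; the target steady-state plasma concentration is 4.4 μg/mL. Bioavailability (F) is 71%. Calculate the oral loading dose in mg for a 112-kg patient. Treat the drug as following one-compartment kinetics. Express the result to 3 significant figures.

Vd = 9.6 L/kg × 112 kg = 1075 L
LD = Vd × C / F = 1075 × 4.400 / 0.71 = 6662 mg

6660 mg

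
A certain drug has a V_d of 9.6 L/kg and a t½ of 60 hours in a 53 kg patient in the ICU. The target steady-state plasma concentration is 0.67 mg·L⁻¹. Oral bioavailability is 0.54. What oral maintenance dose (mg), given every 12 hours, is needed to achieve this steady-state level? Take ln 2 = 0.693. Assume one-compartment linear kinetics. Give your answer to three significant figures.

Vd = 9.6 L/kg × 53 kg = 508.8 L
CL = 0.693 × Vd / t½ = 0.693 × 508.8 / 60 = 5.877 L/h
D = CL × Css × τ / F = 5.877 × 0.67 × 12 / 0.54 = 87.50 mg

87.5 mg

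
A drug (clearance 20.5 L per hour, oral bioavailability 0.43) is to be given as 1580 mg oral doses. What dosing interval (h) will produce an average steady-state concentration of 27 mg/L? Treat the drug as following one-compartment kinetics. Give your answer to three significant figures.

1.23 h

F·D/τ = CL·Css → τ = F·D / (CL·Css).
τ = 0.43 × 1580 / (20.5 × 27) = 1.227 h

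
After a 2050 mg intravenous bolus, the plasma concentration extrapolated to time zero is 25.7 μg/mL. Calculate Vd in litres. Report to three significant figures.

79.8 L

Immediately after an IV bolus, C₀ = Dose / Vd, so Vd = Dose / C₀.
Vd = 2050 / 25.7 = 79.77 L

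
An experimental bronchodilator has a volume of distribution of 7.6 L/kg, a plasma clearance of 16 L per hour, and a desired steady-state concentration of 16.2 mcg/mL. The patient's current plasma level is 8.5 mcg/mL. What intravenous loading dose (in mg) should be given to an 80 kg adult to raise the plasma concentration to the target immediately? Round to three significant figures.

4680 mg

Total Vd = 7.6 × 80 = 608.0 L
Concentration deficit ΔC = 16.2 − 8.5 = 7.700 mg/L
LD = Vd × ΔC = 608.0 × 7.700 = 4682 mg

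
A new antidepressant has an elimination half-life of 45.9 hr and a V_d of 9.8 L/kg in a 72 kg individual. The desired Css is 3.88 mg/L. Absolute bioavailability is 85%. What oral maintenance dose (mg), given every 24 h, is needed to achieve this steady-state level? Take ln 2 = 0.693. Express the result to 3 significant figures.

Total Vd = 9.8 × 72 = 705.6 L
CL = 0.693 × Vd / t½ = 0.693 × 705.6 / 45.9 = 10.65 L/h
D = CL × Css × τ / F = 10.65 × 3.88 × 24 / 0.85 = 1167 mg

1170 mg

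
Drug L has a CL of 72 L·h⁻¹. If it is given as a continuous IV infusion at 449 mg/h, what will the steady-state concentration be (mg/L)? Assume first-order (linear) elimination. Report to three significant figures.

6.24 mg/L

Css = rate / CL = 449 / 72.00 = 6.236 mg/L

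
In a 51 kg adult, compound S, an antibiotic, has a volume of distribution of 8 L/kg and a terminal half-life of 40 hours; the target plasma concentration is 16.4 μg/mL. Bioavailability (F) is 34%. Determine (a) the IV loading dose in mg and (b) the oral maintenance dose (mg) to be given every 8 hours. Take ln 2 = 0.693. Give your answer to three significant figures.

Total Vd = 8 × 51 = 408.0 L
LD = Vd × C = 408.0 × 16.4 = 6691 mg
CL = 0.693 × Vd / t½ = 0.693 × 408.0 / 40 = 7.069 L/h
D = CL × Css × τ / F = 7.069 × 16.4 × 8 / 0.34 = 2728 mg

(a) 6690 mg; (b) 2730 mg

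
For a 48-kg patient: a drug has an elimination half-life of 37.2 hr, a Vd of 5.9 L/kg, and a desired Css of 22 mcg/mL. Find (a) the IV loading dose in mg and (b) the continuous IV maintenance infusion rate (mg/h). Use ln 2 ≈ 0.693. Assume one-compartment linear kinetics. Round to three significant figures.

(a) 6230 mg; (b) 116 mg/h

Vd(total) = 48 kg × 5.9 L/kg = 283.2 L
LD = Vd × C = 283.2 × 22 = 6230 mg
CL = 0.693 × Vd / t½ = 0.693 × 283.2 / 37.2 = 5.276 L/h
Infusion rate = CL × Css = 5.276 × 22 = 116.1 mg/h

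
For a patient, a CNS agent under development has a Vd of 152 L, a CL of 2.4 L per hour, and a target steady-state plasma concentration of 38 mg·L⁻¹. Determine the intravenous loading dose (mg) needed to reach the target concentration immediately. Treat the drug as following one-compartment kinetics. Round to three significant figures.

LD = Vd × C = 152.0 × 38.00 = 5776 mg

5780 mg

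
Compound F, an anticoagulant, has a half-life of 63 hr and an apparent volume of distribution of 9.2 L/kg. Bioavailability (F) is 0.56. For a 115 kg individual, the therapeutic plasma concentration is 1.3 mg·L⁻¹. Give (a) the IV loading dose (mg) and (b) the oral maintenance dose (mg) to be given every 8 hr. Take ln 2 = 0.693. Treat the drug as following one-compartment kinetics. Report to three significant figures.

(a) 1380 mg; (b) 216 mg

Vd(total) = 115 kg × 9.2 L/kg = 1058 L
LD = Vd × C = 1058 × 1.3 = 1375 mg
CL = 0.693 × Vd / t½ = 0.693 × 1058 / 63 = 11.64 L/h
D = CL × Css × τ / F = 11.64 × 1.3 × 8 / 0.56 = 216.2 mg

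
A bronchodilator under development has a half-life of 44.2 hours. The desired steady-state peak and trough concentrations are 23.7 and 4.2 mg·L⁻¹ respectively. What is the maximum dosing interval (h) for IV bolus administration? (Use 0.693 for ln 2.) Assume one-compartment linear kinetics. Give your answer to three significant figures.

110 h

k = 0.693 / t½ = 0.693 / 44.2 = 0.01568 h⁻¹
Between IV bolus doses, concentration decays as C = C₀·e^(−kτ), so C_peak/C_trough = e^(kτ).
τ_max = ln(C_peak/C_trough) / k = ln(23.7/4.2) / 0.01568 = 1.730 / 0.01568 = 110.3 h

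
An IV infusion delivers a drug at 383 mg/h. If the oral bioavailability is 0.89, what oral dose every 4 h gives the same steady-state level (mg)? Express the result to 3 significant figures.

To maintain the same Css, the systemic dosing rate must be unchanged: F·D/τ = infusion rate.
D = rate × τ / F = 383 × 4 / 0.89 = 1721 mg

1720 mg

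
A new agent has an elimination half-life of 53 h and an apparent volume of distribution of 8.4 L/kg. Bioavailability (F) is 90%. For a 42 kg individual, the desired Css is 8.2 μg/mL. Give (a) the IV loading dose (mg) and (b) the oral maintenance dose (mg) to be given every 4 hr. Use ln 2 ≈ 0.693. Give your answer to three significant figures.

(a) 2890 mg; (b) 168 mg

Total Vd = 8.4 × 42 = 352.8 L
LD = Vd × C = 352.8 × 8.2 = 2893 mg
CL = 0.693 × Vd / t½ = 0.693 × 352.8 / 53 = 4.613 L/h
D = CL × Css × τ / F = 4.613 × 8.2 × 4 / 0.9 = 168.1 mg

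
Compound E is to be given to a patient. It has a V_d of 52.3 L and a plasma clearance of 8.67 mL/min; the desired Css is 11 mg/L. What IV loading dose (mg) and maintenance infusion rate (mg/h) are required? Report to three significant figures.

(a) 575 mg; (b) 5.72 mg/h

LD = Vd · C_target = 52.30 × 11 = 575.3 mg
Convert clearance: 8.67 mL/min × 60 min/h ÷ 1000 mL/L = 0.5202 L/h
Maintenance: replace elimination → rate = CL × Css = 0.5202 × 11 = 5.722 mg/h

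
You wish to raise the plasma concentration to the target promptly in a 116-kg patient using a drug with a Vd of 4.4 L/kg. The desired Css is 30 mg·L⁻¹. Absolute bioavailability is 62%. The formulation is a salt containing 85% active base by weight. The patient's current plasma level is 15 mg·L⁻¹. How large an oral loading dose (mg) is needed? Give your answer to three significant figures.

14500 mg

Vd(total) = 116 kg × 4.4 L/kg = 510.4 L
The loading dose fills Vd to the target concentration.
Concentration deficit ΔC = 30 − 15 = 15.00 mg/L
LD = Vd × ΔC / F / S = 510.4 × 15.00 / 0.62 / 0.85 = 14530 mg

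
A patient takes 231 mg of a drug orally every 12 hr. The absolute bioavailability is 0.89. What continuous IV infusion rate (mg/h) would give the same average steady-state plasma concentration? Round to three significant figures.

17.1 mg/h

Equivalent systemic input: infusion rate = F·D/τ.
Rate = 0.89 × 231 / 12 = 17.13 mg/h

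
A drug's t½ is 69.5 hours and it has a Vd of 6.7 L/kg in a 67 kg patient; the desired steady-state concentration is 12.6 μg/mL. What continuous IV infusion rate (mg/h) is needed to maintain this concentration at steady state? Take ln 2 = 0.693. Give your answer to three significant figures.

Vd(total) = 67 kg × 6.7 L/kg = 448.9 L
k = 0.693/69.5 = 0.009971 h⁻¹, so CL = k·Vd = 0.009971 × 448.9 = 4.476 L/h
Infusion rate = CL × Css = 4.476 × 12.6 = 56.40 mg/h

56.4 mg/h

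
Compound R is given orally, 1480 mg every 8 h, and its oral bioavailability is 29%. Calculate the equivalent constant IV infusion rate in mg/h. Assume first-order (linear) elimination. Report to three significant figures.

Equivalent systemic input: infusion rate = F·D/τ.
Rate = 0.29 × 1480 / 8 = 53.65 mg/h

53.7 mg/h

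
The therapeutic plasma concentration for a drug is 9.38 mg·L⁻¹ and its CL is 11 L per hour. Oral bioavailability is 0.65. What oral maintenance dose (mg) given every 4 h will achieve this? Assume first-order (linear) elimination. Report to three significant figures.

D = CL × Css × τ / F = 11.00 × 9.38 × 4 / 0.65 = 635.0 mg

635 mg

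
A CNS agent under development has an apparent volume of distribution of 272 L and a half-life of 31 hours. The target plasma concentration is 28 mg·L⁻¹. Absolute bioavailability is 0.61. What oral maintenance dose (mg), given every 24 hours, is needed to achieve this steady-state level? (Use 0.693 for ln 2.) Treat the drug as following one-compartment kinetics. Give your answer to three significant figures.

k = 0.693/31 = 0.02235 h⁻¹, so CL = k·Vd = 0.02235 × 272.0 = 6.079 L/h
D = CL × Css × τ / F = 6.079 × 28 × 24 / 0.61 = 6697 mg

6700 mg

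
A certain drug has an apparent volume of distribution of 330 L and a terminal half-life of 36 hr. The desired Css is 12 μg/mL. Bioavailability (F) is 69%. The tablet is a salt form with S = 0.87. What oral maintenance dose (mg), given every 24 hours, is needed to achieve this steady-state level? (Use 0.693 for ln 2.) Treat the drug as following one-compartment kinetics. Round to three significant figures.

CL = ln 2 · Vd / t½ = 0.693 × 330.0 / 36 = 6.353 L/h
D = CL × Css × τ / F / S = 6.353 × 12 × 24 / 0.69 / 0.87 = 3048 mg

3050 mg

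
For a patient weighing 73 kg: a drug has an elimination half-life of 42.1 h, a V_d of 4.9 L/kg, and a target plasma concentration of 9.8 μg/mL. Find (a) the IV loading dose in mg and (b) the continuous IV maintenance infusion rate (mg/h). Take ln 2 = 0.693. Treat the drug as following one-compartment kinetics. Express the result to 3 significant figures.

Vd(total) = 73 kg × 4.9 L/kg = 357.7 L
LD = Vd × C = 357.7 × 9.8 = 3505 mg
CL = 0.693 × Vd / t½ = 0.693 × 357.7 / 42.1 = 5.888 L/h
Infusion rate = CL × Css = 5.888 × 9.8 = 57.70 mg/h

(a) 3510 mg; (b) 57.7 mg/h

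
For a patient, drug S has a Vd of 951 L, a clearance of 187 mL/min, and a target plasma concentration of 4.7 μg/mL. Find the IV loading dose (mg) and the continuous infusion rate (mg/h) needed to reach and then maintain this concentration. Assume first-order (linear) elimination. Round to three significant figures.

LD = Vd · C_target = 951.0 × 4.7 = 4470 mg
CL = 187 mL/min × 60/1000 = 11.22 L/h
Infusion rate = 11.22 L/h × 4.7 mg/L = 52.73 mg/h

(a) 4470 mg; (b) 52.7 mg/h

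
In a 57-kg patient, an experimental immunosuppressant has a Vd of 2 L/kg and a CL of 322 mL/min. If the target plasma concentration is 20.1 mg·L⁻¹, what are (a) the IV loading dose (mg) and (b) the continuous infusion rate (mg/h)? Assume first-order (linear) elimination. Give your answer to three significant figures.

(a) 2290 mg; (b) 388 mg/h

Vd(total) = 57 kg × 2 L/kg = 114.0 L
Loading dose = Vd × C = 114.0 × 20.1 = 2291 mg
Convert clearance: 322 mL/min × 60 min/h ÷ 1000 mL/L = 19.32 L/h
Maintenance infusion rate = CL × Css = 19.32 × 20.1 = 388.3 mg/h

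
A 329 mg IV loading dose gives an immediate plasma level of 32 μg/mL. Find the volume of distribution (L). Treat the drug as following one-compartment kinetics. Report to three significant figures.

Immediately after an IV bolus, C₀ = Dose / Vd, so Vd = Dose / C₀.
Vd = 329 / 32 = 10.28 L

10.3 L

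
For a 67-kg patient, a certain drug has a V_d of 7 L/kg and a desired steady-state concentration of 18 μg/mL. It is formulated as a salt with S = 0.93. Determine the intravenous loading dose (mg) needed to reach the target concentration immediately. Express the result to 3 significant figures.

9080 mg

Vd = 7 L/kg × 67 kg = 469.0 L
LD = Vd × C / S = 469.0 × 18.00 / 0.93 = 9077 mg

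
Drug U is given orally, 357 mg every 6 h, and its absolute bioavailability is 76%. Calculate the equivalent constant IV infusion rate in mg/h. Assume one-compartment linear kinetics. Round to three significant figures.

Equivalent systemic input: infusion rate = F·D/τ.
Rate = 0.76 × 357 / 6 = 45.22 mg/h

45.2 mg/h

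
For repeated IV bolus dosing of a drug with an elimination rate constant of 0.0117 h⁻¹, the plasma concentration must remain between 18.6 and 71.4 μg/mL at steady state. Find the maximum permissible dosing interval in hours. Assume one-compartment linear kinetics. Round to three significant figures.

115 h

Between IV bolus doses, concentration decays as C = C₀·e^(−kτ), so C_peak/C_trough = e^(kτ).
τ_max = ln(C_peak/C_trough) / k = ln(71.4/18.6) / 0.01170 = 1.345 / 0.01170 = 115.0 h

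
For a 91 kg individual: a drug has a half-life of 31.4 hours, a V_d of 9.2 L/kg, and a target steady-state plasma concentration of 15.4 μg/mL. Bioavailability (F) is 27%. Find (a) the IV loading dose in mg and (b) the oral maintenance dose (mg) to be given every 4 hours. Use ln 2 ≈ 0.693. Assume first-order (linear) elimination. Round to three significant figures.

Vd(total) = 91 kg × 9.2 L/kg = 837.2 L
LD = Vd × C = 837.2 × 15.4 = 12890 mg
CL = 0.693 × Vd / t½ = 0.693 × 837.2 / 31.4 = 18.48 L/h
D = CL × Css × τ / F = 18.48 × 15.4 × 4 / 0.27 = 4216 mg

(a) 12900 mg; (b) 4220 mg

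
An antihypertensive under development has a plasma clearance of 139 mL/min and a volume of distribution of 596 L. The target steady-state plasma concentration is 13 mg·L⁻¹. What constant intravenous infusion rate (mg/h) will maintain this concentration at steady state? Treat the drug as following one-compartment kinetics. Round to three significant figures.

Convert clearance: 139 mL/min × 60 min/h ÷ 1000 mL/L = 8.340 L/h
Maintenance depends on clearance, not Vd — rate in must match rate out.
Rate = CL × Css = 8.340 × 13 = 108.4 mg/h

108 mg/h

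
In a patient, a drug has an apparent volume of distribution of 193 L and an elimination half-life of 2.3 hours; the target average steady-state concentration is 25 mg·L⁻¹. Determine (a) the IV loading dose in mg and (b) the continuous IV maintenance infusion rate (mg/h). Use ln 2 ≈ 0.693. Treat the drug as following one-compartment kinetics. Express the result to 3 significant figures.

LD = Vd × C = 193.0 × 25 = 4825 mg
CL = 0.693 × Vd / t½ = 0.693 × 193.0 / 2.3 = 58.15 L/h
Infusion rate = CL × Css = 58.15 × 25 = 1454 mg/h

(a) 4830 mg; (b) 1450 mg/h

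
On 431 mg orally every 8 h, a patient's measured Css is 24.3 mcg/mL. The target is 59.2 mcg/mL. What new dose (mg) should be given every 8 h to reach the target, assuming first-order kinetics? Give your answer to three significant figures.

1050 mg

With linear kinetics, Css is proportional to dose rate (D/τ) at fixed clearance.
D₂ = D₁ × (Css,target / Css,current) = 431 × 59.2/24.3 = 1050 mg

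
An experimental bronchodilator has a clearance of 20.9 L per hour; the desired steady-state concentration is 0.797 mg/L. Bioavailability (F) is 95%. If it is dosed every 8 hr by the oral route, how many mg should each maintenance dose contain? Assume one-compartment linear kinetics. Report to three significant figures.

D = CL × Css × τ / F = 20.90 × 0.797 × 8 / 0.95 = 140.3 mg

140 mg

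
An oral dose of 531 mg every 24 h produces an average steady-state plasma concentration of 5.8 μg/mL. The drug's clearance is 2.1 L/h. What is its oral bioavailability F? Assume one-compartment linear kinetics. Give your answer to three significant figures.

0.551

F·D/τ = CL·Css at steady state → F = CL·Css·τ / D.
F = 2.1 × 5.8 × 24 / 531 = 0.551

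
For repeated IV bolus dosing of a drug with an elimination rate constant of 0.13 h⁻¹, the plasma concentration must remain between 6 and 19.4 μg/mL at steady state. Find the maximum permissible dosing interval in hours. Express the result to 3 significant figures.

9.03 h

Between IV bolus doses, concentration decays as C = C₀·e^(−kτ), so C_peak/C_trough = e^(kτ).
τ_max = ln(C_peak/C_trough) / k = ln(19.4/6) / 0.1300 = 1.174 / 0.1300 = 9.031 h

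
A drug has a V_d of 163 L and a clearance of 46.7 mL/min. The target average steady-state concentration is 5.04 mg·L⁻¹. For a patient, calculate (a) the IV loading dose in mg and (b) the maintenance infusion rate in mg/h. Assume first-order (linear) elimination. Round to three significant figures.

Loading dose = Vd × C = 163.0 × 5.04 = 821.5 mg
CL = 46.7 mL/min = 46.7 × 0.06 = 2.802 L/h
Maintenance infusion rate = CL × Css = 2.802 × 5.04 = 14.12 mg/h

(a) 822 mg; (b) 14.1 mg/h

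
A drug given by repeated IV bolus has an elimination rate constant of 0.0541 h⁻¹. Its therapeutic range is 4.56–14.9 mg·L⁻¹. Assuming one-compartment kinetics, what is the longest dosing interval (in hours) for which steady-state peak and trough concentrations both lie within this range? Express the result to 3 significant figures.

21.9 h

Between IV bolus doses, concentration decays as C = C₀·e^(−kτ), so C_peak/C_trough = e^(kτ).
τ_max = ln(C_peak/C_trough) / k = ln(14.9/4.56) / 0.05410 = 1.184 / 0.05410 = 21.89 h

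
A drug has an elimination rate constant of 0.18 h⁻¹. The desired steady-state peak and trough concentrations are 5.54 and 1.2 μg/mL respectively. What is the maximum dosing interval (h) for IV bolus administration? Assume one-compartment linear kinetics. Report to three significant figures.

Between IV bolus doses, concentration decays as C = C₀·e^(−kτ), so C_peak/C_trough = e^(kτ).
τ_max = ln(C_peak/C_trough) / k = ln(5.54/1.2) / 0.1800 = 1.530 / 0.1800 = 8.500 h

8.50 h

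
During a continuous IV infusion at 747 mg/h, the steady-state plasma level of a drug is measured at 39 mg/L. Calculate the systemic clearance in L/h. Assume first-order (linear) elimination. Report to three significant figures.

At steady state, infusion rate = CL × Css, so CL = rate / Css.
CL = 747 / 39 = 19.15 L/h

19.2 L/h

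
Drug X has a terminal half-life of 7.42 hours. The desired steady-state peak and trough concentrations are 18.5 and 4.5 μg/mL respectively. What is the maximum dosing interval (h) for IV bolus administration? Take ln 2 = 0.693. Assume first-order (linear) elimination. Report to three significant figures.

k = 0.693 / t½ = 0.693 / 7.42 = 0.09340 h⁻¹
Between IV bolus doses, concentration decays as C = C₀·e^(−kτ), so C_peak/C_trough = e^(kτ).
τ_max = ln(C_peak/C_trough) / k = ln(18.5/4.5) / 0.09340 = 1.414 / 0.09340 = 15.14 h

15.1 h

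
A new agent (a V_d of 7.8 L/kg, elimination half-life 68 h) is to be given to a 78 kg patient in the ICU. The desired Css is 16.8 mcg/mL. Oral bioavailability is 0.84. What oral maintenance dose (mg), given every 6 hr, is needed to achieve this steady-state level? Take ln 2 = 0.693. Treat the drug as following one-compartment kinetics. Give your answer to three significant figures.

Total Vd = 7.8 × 78 = 608.4 L
CL = ln 2 · Vd / t½ = 0.693 × 608.4 / 68 = 6.200 L/h
D = CL × Css × τ / F = 6.200 × 16.8 × 6 / 0.84 = 744.0 mg

744 mg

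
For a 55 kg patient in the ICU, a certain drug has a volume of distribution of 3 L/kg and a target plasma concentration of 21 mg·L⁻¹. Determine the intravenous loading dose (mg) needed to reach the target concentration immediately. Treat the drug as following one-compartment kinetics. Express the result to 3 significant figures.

Total Vd = 3 × 55 = 165.0 L
LD = Vd × C = 165.0 × 21.00 = 3465 mg

3470 mg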